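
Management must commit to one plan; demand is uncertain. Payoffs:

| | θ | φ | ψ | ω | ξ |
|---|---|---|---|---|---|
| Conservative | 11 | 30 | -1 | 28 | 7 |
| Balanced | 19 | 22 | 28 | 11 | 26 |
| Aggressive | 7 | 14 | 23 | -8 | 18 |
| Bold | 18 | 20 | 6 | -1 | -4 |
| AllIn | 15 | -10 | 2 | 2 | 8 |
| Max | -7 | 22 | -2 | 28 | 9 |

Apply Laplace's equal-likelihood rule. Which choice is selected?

Row averages: Conservative=15, Balanced=21.2, Aggressive=10.8, Bold=7.8, AllIn=3.4, Max=10
Highest average = 21.2 → Balanced.

Balanced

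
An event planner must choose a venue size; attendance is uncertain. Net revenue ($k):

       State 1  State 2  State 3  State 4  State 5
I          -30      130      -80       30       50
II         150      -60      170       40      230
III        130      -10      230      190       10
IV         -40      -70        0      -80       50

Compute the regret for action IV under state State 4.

270

Best payoff under State 4 is 190.
Regret = 190 − (-80) = 270.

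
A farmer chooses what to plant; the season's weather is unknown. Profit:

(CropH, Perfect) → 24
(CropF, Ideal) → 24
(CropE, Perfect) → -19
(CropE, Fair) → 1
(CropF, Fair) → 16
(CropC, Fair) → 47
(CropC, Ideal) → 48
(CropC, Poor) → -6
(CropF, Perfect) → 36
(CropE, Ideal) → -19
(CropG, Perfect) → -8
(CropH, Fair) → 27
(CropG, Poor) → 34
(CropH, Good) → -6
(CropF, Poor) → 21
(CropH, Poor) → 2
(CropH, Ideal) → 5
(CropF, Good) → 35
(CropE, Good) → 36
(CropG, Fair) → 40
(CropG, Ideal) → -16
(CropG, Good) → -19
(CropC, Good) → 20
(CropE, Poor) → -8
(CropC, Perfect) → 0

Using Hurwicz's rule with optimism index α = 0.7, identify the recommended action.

CropC

CropE: 0.7·36 + 0.3·(-19) = 19.5
CropF: 0.7·36 + 0.3·16 = 30
CropG: 0.7·40 + 0.3·(-19) = 22.3
CropH: 0.7·27 + 0.3·(-6) = 17.1
CropC: 0.7·48 + 0.3·(-6) = 31.8
Highest Hurwicz score = 31.8 → CropC.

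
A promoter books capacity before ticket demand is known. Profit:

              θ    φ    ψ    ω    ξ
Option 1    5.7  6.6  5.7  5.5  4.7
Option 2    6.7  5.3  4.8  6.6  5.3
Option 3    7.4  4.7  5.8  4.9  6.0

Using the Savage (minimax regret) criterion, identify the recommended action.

Column bests: θ=7.4, φ=6.6, ψ=5.8, ω=6.6, ξ=6.0.
Option 1 regrets: 1.7, 0.0, 0.1, 1.1, 1.3 → max 1.7
Option 2 regrets: 0.7, 1.3, 1.0, 0.0, 0.7 → max 1.3
Option 3 regrets: 0.0, 1.9, 0.0, 1.7, 0.0 → max 1.9
Smallest max regret = 1.3 → Option 2.

Option 2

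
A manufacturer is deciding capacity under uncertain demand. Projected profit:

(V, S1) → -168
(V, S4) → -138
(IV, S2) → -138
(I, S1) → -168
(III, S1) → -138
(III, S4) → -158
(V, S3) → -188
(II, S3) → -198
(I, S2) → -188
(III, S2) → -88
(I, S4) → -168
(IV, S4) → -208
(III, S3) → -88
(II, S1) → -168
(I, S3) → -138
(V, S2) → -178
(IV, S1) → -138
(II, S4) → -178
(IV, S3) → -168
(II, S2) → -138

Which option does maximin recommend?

III

Row minima: I=-188, II=-198, III=-158, IV=-208, V=-188
Best worst-case = -158 → III.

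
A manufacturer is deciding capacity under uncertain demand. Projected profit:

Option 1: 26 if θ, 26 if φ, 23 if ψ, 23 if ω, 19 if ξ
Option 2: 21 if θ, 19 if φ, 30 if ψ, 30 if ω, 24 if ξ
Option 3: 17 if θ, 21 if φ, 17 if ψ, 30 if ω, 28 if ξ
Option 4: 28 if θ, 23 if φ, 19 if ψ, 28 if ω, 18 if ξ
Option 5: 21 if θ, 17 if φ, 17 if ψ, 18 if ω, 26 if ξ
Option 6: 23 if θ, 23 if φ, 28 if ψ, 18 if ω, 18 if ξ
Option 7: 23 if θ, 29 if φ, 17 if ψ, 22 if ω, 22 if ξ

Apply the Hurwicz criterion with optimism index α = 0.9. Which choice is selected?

Option 1: 0.9·26 + 0.1·19 = 25.3
Option 2: 0.9·30 + 0.1·19 = 28.9
Option 3: 0.9·30 + 0.1·17 = 28.7
Option 4: 0.9·28 + 0.1·18 = 27
Option 5: 0.9·26 + 0.1·17 = 25.1
Option 6: 0.9·28 + 0.1·18 = 27
Option 7: 0.9·29 + 0.1·17 = 27.8
Highest Hurwicz score = 28.9 → Option 2.

Option 2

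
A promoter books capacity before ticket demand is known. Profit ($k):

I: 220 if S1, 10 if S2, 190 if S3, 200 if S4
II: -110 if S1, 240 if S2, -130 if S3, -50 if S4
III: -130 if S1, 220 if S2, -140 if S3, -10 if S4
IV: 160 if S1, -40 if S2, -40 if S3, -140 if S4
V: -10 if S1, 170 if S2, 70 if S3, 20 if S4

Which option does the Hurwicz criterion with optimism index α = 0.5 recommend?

I: 0.5·220 + 0.5·10 = 115
II: 0.5·240 + 0.5·(-130) = 55
III: 0.5·220 + 0.5·(-140) = 40
IV: 0.5·160 + 0.5·(-140) = 10
V: 0.5·170 + 0.5·(-10) = 80
Highest Hurwicz score = 115 → I.

I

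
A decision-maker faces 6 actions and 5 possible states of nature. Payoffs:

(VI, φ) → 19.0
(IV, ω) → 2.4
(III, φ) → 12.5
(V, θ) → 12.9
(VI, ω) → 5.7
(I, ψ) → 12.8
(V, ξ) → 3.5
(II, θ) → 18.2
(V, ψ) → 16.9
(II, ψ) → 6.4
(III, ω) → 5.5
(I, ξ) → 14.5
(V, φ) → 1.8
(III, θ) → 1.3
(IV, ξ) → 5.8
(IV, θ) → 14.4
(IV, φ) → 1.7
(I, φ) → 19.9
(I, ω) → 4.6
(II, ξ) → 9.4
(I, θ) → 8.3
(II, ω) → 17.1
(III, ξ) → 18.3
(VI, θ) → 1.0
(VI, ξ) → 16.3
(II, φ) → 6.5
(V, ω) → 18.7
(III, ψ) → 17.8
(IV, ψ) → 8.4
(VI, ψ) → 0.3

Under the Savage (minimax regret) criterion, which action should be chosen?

II

Column bests: θ=18.2, φ=19.9, ψ=17.8, ω=18.7, ξ=18.3.
I regrets: 9.9, 0.0, 5.0, 14.1, 3.8 → max 14.1
II regrets: 0.0, 13.4, 11.4, 1.6, 8.9 → max 13.4
III regrets: 16.9, 7.4, 0.0, 13.2, 0.0 → max 16.9
IV regrets: 3.8, 18.2, 9.4, 16.3, 12.5 → max 18.2
V regrets: 5.3, 18.1, 0.9, 0.0, 14.8 → max 18.1
VI regrets: 17.2, 0.9, 17.5, 13.0, 2.0 → max 17.5
Smallest max regret = 13.4 → II.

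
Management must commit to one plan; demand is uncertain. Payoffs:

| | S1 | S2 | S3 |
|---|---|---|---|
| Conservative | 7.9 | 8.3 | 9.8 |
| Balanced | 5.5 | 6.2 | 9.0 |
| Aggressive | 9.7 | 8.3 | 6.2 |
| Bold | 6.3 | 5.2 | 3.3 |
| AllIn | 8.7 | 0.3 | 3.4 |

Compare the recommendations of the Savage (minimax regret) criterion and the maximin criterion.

minimax regret → Conservative; maximin → Conservative (agree)

Column bests: S1=9.7, S2=8.3, S3=9.8.
Conservative regrets: 1.8, 0.0, 0.0 → max 1.8
Balanced regrets: 4.2, 2.1, 0.8 → max 4.2
Aggressive regrets: 0.0, 0.0, 3.6 → max 3.6
Bold regrets: 3.4, 3.1, 6.5 → max 6.5
AllIn regrets: 1.0, 8.0, 6.4 → max 8.0
Smallest max regret = 1.8 → Conservative.
Row minima: Conservative=7.9, Balanced=5.5, Aggressive=6.2, Bold=3.3, AllIn=0.3
Best worst-case = 7.9 → Conservative.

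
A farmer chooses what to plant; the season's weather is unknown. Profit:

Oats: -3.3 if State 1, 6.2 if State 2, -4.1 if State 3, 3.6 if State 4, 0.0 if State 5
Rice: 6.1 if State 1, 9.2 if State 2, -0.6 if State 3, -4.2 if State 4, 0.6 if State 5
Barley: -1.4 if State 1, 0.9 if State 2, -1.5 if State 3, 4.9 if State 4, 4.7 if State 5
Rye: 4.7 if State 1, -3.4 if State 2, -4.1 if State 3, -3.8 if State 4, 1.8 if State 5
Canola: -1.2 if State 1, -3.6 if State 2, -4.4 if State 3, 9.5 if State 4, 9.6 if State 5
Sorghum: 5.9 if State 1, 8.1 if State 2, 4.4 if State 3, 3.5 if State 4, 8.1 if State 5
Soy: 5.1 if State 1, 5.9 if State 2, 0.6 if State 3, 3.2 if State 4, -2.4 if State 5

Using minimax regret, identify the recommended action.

Column bests: State 1=6.1, State 2=9.2, State 3=4.4, State 4=9.5, State 5=9.6.
Oats regrets: 9.4, 3.0, 8.5, 5.9, 9.6 → max 9.6
Rice regrets: 0.0, 0.0, 5.0, 13.7, 9.0 → max 13.7
Barley regrets: 7.5, 8.3, 5.9, 4.6, 4.9 → max 8.3
Rye regrets: 1.4, 12.6, 8.5, 13.3, 7.8 → max 13.3
Canola regrets: 7.3, 12.8, 8.8, 0.0, 0.0 → max 12.8
Sorghum regrets: 0.2, 1.1, 0.0, 6.0, 1.5 → max 6.0
Soy regrets: 1.0, 3.3, 3.8, 6.3, 12.0 → max 12.0
Smallest max regret = 6.0 → Sorghum.

Sorghum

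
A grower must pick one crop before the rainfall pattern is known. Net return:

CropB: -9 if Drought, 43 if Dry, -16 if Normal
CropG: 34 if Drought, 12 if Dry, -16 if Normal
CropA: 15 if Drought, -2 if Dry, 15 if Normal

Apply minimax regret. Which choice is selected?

CropG

Column bests: Drought=34, Dry=43, Normal=15.
CropB regrets: 43, 0, 31 → max 43
CropG regrets: 0, 31, 31 → max 31
CropA regrets: 19, 45, 0 → max 45
Smallest max regret = 31 → CropG.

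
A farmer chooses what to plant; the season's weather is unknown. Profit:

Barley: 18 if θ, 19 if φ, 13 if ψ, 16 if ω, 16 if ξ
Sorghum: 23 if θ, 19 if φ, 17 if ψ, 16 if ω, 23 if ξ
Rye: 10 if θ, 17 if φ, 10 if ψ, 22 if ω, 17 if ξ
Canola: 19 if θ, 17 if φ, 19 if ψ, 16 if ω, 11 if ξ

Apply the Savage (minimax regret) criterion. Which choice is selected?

Column bests: θ=23, φ=19, ψ=19, ω=22, ξ=23.
Barley regrets: 5, 0, 6, 6, 7 → max 7
Sorghum regrets: 0, 0, 2, 6, 0 → max 6
Rye regrets: 13, 2, 9, 0, 6 → max 13
Canola regrets: 4, 2, 0, 6, 12 → max 12
Smallest max regret = 6 → Sorghum.

Sorghum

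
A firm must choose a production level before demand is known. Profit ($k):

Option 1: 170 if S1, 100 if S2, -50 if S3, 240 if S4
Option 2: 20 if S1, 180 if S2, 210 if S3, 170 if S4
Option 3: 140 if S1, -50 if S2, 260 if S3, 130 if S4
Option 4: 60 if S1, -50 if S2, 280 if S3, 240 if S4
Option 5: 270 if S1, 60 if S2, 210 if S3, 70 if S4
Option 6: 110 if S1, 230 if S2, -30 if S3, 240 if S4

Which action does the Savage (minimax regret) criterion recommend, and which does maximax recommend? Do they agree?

Column bests: S1=270, S2=230, S3=280, S4=240.
Option 1 regrets: 100, 130, 330, 0 → max 330
Option 2 regrets: 250, 50, 70, 70 → max 250
Option 3 regrets: 130, 280, 20, 110 → max 280
Option 4 regrets: 210, 280, 0, 0 → max 280
Option 5 regrets: 0, 170, 70, 170 → max 170
Option 6 regrets: 160, 0, 310, 0 → max 310
Smallest max regret = 170 → Option 5.
Row maxima: Option 1=240, Option 2=210, Option 3=260, Option 4=280, Option 5=270, Option 6=240
Best best-case = 280 → Option 4.

minimax regret → Option 5; maximax → Option 4 (disagree)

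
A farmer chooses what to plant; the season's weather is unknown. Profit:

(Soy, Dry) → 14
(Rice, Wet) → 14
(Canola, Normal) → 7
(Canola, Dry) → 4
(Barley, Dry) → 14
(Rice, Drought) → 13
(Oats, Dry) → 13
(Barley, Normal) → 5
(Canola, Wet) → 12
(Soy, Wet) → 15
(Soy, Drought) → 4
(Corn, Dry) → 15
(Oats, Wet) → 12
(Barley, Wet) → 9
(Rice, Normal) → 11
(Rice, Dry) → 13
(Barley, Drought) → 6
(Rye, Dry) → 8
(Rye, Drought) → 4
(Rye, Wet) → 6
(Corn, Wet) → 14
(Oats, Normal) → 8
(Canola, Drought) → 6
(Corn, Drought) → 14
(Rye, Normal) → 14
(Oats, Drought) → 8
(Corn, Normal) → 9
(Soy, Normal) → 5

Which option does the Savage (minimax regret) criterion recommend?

Rice

Column bests: Drought=14, Dry=15, Normal=14, Wet=15.
Oats regrets: 6, 2, 6, 3 → max 6
Rice regrets: 1, 2, 3, 1 → max 3
Rye regrets: 10, 7, 0, 9 → max 10
Barley regrets: 8, 1, 9, 6 → max 9
Corn regrets: 0, 0, 5, 1 → max 5
Canola regrets: 8, 11, 7, 3 → max 11
Soy regrets: 10, 1, 9, 0 → max 10
Smallest max regret = 3 → Rice.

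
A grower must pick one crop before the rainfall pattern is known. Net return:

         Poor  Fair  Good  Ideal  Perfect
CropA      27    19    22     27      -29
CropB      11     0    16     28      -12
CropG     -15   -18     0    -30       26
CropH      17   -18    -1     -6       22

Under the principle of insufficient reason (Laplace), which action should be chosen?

Row averages: CropA=13.2, CropB=8.6, CropG=-7.4, CropH=2.8
Highest average = 13.2 → CropA.

CropA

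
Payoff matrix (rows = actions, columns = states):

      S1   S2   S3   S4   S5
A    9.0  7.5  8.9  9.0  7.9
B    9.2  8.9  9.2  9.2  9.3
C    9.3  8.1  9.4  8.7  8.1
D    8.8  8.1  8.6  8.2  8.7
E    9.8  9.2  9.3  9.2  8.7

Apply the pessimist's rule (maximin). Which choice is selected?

B

Row minima: A=7.5, B=8.9, C=8.1, D=8.1, E=8.7
Best worst-case = 8.9 → B.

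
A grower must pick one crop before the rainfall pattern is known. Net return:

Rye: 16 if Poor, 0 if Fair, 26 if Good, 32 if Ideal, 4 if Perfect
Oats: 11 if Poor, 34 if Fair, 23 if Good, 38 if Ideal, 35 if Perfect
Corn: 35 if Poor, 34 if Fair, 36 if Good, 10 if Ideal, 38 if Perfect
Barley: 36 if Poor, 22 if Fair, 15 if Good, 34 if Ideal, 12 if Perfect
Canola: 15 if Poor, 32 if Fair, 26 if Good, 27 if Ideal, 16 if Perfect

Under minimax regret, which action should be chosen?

Column bests: Poor=36, Fair=34, Good=36, Ideal=38, Perfect=38.
Rye regrets: 20, 34, 10, 6, 34 → max 34
Oats regrets: 25, 0, 13, 0, 3 → max 25
Corn regrets: 1, 0, 0, 28, 0 → max 28
Barley regrets: 0, 12, 21, 4, 26 → max 26
Canola regrets: 21, 2, 10, 11, 22 → max 22
Smallest max regret = 22 → Canola.

Canola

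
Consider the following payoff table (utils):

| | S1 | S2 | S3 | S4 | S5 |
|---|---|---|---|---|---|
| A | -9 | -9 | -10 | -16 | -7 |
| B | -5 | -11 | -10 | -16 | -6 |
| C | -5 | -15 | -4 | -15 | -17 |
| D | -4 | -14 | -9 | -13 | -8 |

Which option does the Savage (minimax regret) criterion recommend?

Column bests: S1=-4, S2=-9, S3=-4, S4=-13, S5=-6.
A regrets: 5, 0, 6, 3, 1 → max 6
B regrets: 1, 2, 6, 3, 0 → max 6
C regrets: 1, 6, 0, 2, 11 → max 11
D regrets: 0, 5, 5, 0, 2 → max 5
Smallest max regret = 5 → D.

D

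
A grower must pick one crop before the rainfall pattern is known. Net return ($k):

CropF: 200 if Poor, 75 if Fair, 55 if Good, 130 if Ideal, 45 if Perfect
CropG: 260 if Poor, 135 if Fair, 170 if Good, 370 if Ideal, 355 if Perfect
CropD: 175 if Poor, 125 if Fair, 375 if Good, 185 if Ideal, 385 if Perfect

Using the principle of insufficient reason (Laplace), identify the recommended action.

CropG

Row averages: CropF=101, CropG=258, CropD=249
Highest average = 258 → CropG.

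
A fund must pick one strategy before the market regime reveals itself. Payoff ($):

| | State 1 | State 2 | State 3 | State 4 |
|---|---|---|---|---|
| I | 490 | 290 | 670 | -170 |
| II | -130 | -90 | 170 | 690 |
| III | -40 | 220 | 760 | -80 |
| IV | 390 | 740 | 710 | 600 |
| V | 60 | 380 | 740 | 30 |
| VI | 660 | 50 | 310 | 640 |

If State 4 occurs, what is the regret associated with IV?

90

Best payoff under State 4 is 690.
Regret = 690 − 600 = 90.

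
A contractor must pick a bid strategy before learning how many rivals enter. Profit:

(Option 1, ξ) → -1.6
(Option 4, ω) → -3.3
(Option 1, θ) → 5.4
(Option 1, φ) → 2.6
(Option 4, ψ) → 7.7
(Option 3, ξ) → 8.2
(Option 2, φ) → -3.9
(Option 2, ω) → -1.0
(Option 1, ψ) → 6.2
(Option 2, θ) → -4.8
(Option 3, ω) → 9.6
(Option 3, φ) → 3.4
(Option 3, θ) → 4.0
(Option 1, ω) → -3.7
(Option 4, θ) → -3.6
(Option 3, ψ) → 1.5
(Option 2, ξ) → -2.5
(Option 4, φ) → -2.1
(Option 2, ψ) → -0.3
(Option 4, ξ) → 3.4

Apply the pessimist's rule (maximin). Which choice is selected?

Row minima: Option 1=-3.7, Option 2=-4.8, Option 3=1.5, Option 4=-3.6
Best worst-case = 1.5 → Option 3.

Option 3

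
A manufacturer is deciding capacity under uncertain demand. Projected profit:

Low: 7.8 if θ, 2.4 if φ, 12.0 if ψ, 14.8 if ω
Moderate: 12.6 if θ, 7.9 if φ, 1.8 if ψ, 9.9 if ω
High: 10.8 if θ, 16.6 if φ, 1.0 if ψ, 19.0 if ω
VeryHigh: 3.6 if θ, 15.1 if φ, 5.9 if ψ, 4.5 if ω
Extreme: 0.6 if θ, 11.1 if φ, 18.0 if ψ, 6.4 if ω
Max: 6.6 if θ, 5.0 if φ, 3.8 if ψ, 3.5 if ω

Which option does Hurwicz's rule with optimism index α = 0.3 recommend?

Low: 0.3·14.8 + 0.7·2.4 = 6.12
Moderate: 0.3·12.6 + 0.7·1.8 = 5.04
High: 0.3·19.0 + 0.7·1.0 = 6.4
VeryHigh: 0.3·15.1 + 0.7·3.6 = 7.05
Extreme: 0.3·18.0 + 0.7·0.6 = 5.82
Max: 0.3·6.6 + 0.7·3.5 = 4.43
Highest Hurwicz score = 7.05 → VeryHigh.

VeryHigh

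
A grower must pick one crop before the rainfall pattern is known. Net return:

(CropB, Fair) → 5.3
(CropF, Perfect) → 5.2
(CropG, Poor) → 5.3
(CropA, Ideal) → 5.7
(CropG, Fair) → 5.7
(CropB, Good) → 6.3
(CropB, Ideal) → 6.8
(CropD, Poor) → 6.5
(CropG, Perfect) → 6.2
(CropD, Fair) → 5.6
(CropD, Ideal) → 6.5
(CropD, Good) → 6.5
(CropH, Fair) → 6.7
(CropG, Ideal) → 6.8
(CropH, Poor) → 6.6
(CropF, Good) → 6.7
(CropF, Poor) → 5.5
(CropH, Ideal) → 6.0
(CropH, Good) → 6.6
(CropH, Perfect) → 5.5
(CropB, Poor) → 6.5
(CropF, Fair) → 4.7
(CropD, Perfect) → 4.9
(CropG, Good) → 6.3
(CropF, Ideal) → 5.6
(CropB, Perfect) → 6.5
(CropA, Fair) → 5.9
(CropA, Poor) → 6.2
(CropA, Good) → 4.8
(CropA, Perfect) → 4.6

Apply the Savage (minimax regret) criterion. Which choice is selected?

CropH

Column bests: Poor=6.6, Fair=6.7, Good=6.7, Ideal=6.8, Perfect=6.5.
CropH regrets: 0.0, 0.0, 0.1, 0.8, 1.0 → max 1.0
CropF regrets: 1.1, 2.0, 0.0, 1.2, 1.3 → max 2.0
CropD regrets: 0.1, 1.1, 0.2, 0.3, 1.6 → max 1.6
CropB regrets: 0.1, 1.4, 0.4, 0.0, 0.0 → max 1.4
CropG regrets: 1.3, 1.0, 0.4, 0.0, 0.3 → max 1.3
CropA regrets: 0.4, 0.8, 1.9, 1.1, 1.9 → max 1.9
Smallest max regret = 1.0 → CropH.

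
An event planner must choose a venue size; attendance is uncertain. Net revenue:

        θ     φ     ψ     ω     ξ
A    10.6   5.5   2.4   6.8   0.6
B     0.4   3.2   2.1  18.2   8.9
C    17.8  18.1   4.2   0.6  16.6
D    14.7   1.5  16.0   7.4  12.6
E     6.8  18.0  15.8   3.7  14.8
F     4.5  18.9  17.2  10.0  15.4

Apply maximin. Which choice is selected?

F

Row minima: A=0.6, B=0.4, C=0.6, D=1.5, E=3.7, F=4.5
Best worst-case = 4.5 → F.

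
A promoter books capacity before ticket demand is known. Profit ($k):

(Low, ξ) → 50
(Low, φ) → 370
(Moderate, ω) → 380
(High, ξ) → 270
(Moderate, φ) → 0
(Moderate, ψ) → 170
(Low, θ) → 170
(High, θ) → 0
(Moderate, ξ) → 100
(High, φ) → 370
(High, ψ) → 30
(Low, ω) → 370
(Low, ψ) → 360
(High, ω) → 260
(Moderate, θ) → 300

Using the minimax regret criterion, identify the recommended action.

Column bests: θ=300, φ=370, ψ=360, ω=380, ξ=270.
Low regrets: 130, 0, 0, 10, 220 → max 220
Moderate regrets: 0, 370, 190, 0, 170 → max 370
High regrets: 300, 0, 330, 120, 0 → max 330
Smallest max regret = 220 → Low.

Low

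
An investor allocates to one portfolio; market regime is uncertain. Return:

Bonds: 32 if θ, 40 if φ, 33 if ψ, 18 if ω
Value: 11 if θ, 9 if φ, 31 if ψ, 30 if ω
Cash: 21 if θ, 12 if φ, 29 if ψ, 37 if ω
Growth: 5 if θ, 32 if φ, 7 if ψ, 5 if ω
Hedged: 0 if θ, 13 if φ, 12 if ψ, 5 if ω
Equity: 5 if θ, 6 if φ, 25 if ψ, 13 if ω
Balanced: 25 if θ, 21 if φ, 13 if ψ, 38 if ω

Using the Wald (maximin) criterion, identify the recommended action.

Row minima: Bonds=18, Value=9, Cash=12, Growth=5, Hedged=0, Equity=5, Balanced=13
Best worst-case = 18 → Bonds.

Bonds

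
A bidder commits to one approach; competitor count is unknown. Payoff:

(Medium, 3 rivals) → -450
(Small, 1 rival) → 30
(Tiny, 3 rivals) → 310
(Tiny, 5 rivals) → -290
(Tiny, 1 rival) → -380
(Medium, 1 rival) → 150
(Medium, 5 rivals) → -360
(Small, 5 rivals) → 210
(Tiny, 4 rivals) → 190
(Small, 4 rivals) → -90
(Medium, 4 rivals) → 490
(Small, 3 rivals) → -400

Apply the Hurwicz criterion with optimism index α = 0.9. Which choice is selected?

Medium

Tiny: 0.9·310 + 0.1·(-380) = 241
Small: 0.9·210 + 0.1·(-400) = 149
Medium: 0.9·490 + 0.1·(-450) = 396
Highest Hurwicz score = 396 → Medium.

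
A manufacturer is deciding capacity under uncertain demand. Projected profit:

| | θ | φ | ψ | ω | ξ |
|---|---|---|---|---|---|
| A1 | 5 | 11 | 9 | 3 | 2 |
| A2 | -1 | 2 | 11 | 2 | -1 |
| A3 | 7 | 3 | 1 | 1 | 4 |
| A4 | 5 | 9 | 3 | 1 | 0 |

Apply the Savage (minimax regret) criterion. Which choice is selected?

A1

Column bests: θ=7, φ=11, ψ=11, ω=3, ξ=4.
A1 regrets: 2, 0, 2, 0, 2 → max 2
A2 regrets: 8, 9, 0, 1, 5 → max 9
A3 regrets: 0, 8, 10, 2, 0 → max 10
A4 regrets: 2, 2, 8, 2, 4 → max 8
Smallest max regret = 2 → A1.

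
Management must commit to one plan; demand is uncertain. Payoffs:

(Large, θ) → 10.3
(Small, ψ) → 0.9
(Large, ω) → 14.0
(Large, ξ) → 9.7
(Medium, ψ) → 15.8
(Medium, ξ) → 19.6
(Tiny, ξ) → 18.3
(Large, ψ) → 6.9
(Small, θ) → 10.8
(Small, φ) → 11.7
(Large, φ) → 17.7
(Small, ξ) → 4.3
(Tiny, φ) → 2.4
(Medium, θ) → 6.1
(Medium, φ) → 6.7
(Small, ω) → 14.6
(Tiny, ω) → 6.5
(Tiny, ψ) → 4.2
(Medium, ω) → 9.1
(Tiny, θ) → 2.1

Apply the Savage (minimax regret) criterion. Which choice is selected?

Large

Column bests: θ=10.8, φ=17.7, ψ=15.8, ω=14.6, ξ=19.6.
Tiny regrets: 8.7, 15.3, 11.6, 8.1, 1.3 → max 15.3
Small regrets: 0.0, 6.0, 14.9, 0.0, 15.3 → max 15.3
Medium regrets: 4.7, 11.0, 0.0, 5.5, 0.0 → max 11.0
Large regrets: 0.5, 0.0, 8.9, 0.6, 9.9 → max 9.9
Smallest max regret = 9.9 → Large.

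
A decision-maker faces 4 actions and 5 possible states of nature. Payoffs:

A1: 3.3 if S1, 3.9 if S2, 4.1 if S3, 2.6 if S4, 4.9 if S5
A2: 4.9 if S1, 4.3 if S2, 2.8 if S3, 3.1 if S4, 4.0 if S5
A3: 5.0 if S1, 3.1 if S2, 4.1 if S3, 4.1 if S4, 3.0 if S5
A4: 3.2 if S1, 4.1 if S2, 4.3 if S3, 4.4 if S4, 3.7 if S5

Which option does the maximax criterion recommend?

A3

Row maxima: A1=4.9, A2=4.9, A3=5.0, A4=4.4
Best best-case = 5.0 → A3.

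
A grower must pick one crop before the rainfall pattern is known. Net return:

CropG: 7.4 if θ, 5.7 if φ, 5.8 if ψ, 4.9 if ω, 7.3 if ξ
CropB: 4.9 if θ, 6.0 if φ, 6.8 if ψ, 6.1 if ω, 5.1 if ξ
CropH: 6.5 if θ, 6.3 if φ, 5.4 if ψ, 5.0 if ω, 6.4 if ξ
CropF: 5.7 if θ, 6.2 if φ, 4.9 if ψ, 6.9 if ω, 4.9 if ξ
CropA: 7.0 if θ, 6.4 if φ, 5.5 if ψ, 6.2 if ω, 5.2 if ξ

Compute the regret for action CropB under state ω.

0.8

Best payoff under ω is 6.9.
Regret = 6.9 − 6.1 = 0.8.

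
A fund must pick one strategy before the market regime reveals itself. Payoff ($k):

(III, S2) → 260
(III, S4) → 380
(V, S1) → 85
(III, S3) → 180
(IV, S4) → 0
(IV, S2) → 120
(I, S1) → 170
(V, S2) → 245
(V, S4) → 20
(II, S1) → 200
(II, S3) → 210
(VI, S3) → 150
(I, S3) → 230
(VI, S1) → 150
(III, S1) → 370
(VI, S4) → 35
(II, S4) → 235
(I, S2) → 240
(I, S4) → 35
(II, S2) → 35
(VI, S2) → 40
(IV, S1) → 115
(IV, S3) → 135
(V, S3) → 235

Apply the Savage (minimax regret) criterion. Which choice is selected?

Column bests: S1=370, S2=260, S3=235, S4=380.
I regrets: 200, 20, 5, 345 → max 345
II regrets: 170, 225, 25, 145 → max 225
III regrets: 0, 0, 55, 0 → max 55
IV regrets: 255, 140, 100, 380 → max 380
V regrets: 285, 15, 0, 360 → max 360
VI regrets: 220, 220, 85, 345 → max 345
Smallest max regret = 55 → III.

III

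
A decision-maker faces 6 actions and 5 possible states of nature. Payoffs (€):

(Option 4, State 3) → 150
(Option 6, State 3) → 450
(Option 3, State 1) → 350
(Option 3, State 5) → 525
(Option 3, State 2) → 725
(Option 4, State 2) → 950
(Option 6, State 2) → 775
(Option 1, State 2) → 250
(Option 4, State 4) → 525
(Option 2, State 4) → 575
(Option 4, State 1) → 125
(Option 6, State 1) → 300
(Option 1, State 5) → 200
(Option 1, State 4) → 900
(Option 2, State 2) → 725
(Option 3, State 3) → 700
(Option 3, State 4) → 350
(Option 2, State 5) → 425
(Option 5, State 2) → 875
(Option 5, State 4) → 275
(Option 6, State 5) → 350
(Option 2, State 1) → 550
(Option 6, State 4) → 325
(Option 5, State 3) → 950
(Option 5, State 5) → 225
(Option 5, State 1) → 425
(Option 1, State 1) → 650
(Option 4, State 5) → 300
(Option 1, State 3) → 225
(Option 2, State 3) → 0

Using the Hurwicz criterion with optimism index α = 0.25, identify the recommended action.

Option 1: 0.25·900 + 0.75·200 = 375
Option 2: 0.25·725 + 0.75·0 = 181.25
Option 3: 0.25·725 + 0.75·350 = 443.75
Option 4: 0.25·950 + 0.75·125 = 331.25
Option 5: 0.25·950 + 0.75·225 = 406.25
Option 6: 0.25·775 + 0.75·300 = 418.75
Highest Hurwicz score = 443.75 → Option 3.

Option 3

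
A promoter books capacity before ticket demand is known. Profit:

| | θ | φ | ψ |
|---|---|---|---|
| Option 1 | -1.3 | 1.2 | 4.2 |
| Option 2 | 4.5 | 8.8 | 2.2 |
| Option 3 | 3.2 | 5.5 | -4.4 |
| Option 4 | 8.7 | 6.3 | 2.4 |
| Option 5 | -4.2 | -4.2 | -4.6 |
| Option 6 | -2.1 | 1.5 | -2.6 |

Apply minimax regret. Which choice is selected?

Column bests: θ=8.7, φ=8.8, ψ=4.2.
Option 1 regrets: 10.0, 7.6, 0.0 → max 10.0
Option 2 regrets: 4.2, 0.0, 2.0 → max 4.2
Option 3 regrets: 5.5, 3.3, 8.6 → max 8.6
Option 4 regrets: 0.0, 2.5, 1.8 → max 2.5
Option 5 regrets: 12.9, 13.0, 8.8 → max 13.0
Option 6 regrets: 10.8, 7.3, 6.8 → max 10.8
Smallest max regret = 2.5 → Option 4.

Option 4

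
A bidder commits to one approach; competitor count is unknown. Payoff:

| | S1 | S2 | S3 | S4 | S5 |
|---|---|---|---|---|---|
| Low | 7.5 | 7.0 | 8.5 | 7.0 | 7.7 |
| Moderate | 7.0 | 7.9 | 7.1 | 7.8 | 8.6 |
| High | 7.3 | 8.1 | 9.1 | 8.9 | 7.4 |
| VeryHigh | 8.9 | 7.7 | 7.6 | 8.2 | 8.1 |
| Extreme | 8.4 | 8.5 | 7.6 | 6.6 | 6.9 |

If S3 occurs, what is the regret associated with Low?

Best payoff under S3 is 9.1.
Regret = 9.1 − 8.5 = 0.6.

0.6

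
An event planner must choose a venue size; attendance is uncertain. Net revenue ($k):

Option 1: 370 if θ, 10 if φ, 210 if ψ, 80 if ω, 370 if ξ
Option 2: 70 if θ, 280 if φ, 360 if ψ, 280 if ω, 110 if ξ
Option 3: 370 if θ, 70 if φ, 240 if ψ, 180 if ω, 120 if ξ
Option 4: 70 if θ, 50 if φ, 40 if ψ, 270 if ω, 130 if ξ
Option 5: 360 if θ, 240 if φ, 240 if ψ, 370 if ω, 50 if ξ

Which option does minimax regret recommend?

Option 3

Column bests: θ=370, φ=280, ψ=360, ω=370, ξ=370.
Option 1 regrets: 0, 270, 150, 290, 0 → max 290
Option 2 regrets: 300, 0, 0, 90, 260 → max 300
Option 3 regrets: 0, 210, 120, 190, 250 → max 250
Option 4 regrets: 300, 230, 320, 100, 240 → max 320
Option 5 regrets: 10, 40, 120, 0, 320 → max 320
Smallest max regret = 250 → Option 3.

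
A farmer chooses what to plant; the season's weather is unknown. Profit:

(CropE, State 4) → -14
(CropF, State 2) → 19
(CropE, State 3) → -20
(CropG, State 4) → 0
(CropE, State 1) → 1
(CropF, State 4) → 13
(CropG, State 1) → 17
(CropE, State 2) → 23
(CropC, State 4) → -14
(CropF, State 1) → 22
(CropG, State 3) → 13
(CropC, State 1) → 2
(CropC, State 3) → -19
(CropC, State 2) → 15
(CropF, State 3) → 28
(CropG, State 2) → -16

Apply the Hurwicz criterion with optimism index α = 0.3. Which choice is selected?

CropF

CropF: 0.3·28 + 0.7·13 = 17.5
CropE: 0.3·23 + 0.7·(-20) = -7.1
CropG: 0.3·17 + 0.7·(-16) = -6.1
CropC: 0.3·15 + 0.7·(-19) = -8.8
Highest Hurwicz score = 17.5 → CropF.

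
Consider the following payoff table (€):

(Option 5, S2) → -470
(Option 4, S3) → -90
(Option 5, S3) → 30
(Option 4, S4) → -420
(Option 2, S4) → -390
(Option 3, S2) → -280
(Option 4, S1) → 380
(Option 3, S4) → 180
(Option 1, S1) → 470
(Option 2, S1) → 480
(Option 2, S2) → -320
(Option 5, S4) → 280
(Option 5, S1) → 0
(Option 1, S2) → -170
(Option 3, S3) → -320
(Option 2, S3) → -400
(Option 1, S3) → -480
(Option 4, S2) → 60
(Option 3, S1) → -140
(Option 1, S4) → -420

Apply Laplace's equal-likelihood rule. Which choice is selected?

Option 4

Row averages: Option 1=-150, Option 2=-157.5, Option 3=-140, Option 4=-17.5, Option 5=-40
Highest average = -17.5 → Option 4.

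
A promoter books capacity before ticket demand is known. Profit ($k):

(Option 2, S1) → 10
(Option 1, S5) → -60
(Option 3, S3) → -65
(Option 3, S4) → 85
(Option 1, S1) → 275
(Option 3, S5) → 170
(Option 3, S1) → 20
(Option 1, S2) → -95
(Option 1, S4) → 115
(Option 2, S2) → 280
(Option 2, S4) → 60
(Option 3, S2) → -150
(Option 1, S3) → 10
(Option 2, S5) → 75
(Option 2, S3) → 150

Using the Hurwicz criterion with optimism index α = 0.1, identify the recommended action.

Option 1: 0.1·275 + 0.9·(-95) = -58
Option 2: 0.1·280 + 0.9·10 = 37
Option 3: 0.1·170 + 0.9·(-150) = -118
Highest Hurwicz score = 37 → Option 2.

Option 2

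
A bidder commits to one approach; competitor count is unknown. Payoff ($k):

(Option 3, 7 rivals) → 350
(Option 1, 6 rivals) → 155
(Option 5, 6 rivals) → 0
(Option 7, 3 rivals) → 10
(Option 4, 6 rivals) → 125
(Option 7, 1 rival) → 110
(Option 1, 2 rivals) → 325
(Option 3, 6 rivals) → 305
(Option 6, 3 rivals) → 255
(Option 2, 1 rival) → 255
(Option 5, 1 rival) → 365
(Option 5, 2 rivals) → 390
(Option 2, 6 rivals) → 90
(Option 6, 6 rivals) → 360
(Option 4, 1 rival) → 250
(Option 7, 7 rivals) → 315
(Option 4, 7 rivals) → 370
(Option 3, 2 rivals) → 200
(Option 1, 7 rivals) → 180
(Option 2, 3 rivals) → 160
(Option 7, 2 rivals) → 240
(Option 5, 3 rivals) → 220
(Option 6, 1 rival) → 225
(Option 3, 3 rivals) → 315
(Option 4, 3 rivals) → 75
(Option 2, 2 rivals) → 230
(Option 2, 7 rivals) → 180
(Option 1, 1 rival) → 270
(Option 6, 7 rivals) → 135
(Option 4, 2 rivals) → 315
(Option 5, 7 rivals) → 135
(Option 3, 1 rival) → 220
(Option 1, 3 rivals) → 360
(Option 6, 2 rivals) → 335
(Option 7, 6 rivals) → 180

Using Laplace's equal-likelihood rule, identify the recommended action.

Row averages: Option 1=258, Option 2=183, Option 3=278, Option 4=227, Option 5=222, Option 6=262, Option 7=171
Highest average = 278 → Option 3.

Option 3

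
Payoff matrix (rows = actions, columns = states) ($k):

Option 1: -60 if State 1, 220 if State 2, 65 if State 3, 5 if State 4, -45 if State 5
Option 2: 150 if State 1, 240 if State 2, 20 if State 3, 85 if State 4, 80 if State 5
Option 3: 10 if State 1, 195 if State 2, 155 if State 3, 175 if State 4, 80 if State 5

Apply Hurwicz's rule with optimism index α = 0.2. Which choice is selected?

Option 1: 0.2·220 + 0.8·(-60) = -4
Option 2: 0.2·240 + 0.8·20 = 64
Option 3: 0.2·195 + 0.8·10 = 47
Highest Hurwicz score = 64 → Option 2.

Option 2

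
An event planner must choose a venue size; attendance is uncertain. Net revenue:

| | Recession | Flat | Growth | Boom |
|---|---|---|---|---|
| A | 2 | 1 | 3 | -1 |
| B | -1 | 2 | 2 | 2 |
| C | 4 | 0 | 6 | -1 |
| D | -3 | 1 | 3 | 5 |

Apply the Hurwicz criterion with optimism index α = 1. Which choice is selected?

A: 1·3 + 0·(-1) = 3
B: 1·2 + 0·(-1) = 2
C: 1·6 + 0·(-1) = 6
D: 1·5 + 0·(-3) = 5
Highest Hurwicz score = 6 → C.

C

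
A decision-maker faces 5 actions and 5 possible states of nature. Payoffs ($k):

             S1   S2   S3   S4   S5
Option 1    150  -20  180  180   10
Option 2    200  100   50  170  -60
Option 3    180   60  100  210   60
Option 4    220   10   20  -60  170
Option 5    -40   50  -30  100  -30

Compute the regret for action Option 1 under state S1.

Best payoff under S1 is 220.
Regret = 220 − 150 = 70.

70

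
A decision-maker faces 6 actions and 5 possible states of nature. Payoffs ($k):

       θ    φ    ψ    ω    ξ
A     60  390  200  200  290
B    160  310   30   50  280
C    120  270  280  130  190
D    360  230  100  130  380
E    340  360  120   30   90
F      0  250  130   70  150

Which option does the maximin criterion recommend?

Row minima: A=60, B=30, C=120, D=100, E=30, F=0
Best worst-case = 120 → C.

C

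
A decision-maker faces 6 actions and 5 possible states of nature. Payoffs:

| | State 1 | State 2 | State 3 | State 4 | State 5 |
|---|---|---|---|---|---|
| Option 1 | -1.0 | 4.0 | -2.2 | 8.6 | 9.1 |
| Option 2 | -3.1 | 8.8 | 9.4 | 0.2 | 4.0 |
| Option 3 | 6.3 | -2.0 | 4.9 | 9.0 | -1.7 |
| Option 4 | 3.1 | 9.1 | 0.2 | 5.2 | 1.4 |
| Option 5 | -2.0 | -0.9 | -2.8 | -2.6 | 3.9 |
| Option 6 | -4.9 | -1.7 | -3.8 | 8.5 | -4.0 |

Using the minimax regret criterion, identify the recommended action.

Column bests: State 1=6.3, State 2=9.1, State 3=9.4, State 4=9.0, State 5=9.1.
Option 1 regrets: 7.3, 5.1, 11.6, 0.4, 0.0 → max 11.6
Option 2 regrets: 9.4, 0.3, 0.0, 8.8, 5.1 → max 9.4
Option 3 regrets: 0.0, 11.1, 4.5, 0.0, 10.8 → max 11.1
Option 4 regrets: 3.2, 0.0, 9.2, 3.8, 7.7 → max 9.2
Option 5 regrets: 8.3, 10.0, 12.2, 11.6, 5.2 → max 12.2
Option 6 regrets: 11.2, 10.8, 13.2, 0.5, 13.1 → max 13.2
Smallest max regret = 9.2 → Option 4.

Option 4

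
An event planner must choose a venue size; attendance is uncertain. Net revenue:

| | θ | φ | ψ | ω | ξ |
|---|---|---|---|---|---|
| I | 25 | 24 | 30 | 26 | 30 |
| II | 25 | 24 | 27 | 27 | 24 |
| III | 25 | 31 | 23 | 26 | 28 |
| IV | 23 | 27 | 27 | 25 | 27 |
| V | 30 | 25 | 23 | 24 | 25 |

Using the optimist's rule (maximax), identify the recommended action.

III

Row maxima: I=30, II=27, III=31, IV=27, V=30
Best best-case = 31 → III.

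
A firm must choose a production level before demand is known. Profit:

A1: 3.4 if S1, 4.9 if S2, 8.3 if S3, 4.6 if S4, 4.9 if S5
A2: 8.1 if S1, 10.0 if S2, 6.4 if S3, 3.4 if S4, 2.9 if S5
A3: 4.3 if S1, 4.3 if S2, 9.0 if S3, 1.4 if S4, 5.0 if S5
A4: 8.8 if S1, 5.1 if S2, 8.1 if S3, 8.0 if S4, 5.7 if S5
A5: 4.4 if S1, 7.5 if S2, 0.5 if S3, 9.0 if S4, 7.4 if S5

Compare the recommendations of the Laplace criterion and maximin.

laplace → A4; maximin → A4 (agree)

Row averages: A1=5.22, A2=6.16, A3=4.8, A4=7.14, A5=5.76
Highest average = 7.14 → A4.
Row minima: A1=3.4, A2=2.9, A3=1.4, A4=5.1, A5=0.5
Best worst-case = 5.1 → A4.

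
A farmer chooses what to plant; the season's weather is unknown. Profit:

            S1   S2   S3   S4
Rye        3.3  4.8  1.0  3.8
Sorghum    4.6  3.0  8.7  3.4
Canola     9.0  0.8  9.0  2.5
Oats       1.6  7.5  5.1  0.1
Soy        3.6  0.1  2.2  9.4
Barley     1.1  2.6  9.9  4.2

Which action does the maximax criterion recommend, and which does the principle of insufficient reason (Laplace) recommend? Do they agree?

Row maxima: Rye=4.8, Sorghum=8.7, Canola=9.0, Oats=7.5, Soy=9.4, Barley=9.9
Best best-case = 9.9 → Barley.
Row averages: Rye=3.225, Sorghum=4.925, Canola=5.325, Oats=3.575, Soy=3.825, Barley=4.45
Highest average = 5.325 → Canola.

maximax → Barley; laplace → Canola (disagree)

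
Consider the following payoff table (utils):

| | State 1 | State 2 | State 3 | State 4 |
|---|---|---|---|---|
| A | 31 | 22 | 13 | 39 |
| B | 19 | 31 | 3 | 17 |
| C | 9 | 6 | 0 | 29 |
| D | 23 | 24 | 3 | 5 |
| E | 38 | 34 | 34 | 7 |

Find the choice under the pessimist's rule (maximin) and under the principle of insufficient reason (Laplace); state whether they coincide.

Row minima: A=13, B=3, C=0, D=3, E=7
Best worst-case = 13 → A.
Row averages: A=26.25, B=17.5, C=11, D=13.75, E=28.25
Highest average = 28.25 → E.

maximin → A; laplace → E (disagree)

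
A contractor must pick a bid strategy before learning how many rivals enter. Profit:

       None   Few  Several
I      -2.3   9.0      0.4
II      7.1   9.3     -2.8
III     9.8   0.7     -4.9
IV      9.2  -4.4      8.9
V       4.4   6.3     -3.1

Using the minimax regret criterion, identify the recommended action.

Column bests: None=9.8, Few=9.3, Several=8.9.
I regrets: 12.1, 0.3, 8.5 → max 12.1
II regrets: 2.7, 0.0, 11.7 → max 11.7
III regrets: 0.0, 8.6, 13.8 → max 13.8
IV regrets: 0.6, 13.7, 0.0 → max 13.7
V regrets: 5.4, 3.0, 12.0 → max 12.0
Smallest max regret = 11.7 → II.

II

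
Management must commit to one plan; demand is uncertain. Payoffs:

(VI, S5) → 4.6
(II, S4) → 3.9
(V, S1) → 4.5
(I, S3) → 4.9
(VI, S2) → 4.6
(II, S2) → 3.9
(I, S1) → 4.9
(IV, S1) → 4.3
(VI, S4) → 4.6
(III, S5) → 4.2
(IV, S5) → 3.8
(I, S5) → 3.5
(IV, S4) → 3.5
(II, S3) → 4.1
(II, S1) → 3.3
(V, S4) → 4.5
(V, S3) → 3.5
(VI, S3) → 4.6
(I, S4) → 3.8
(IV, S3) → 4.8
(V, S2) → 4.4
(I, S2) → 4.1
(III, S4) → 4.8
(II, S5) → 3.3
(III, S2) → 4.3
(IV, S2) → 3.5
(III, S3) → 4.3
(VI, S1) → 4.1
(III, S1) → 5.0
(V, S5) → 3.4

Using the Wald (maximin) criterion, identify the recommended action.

III

Row minima: I=3.5, II=3.3, III=4.2, IV=3.5, V=3.4, VI=4.1
Best worst-case = 4.2 → III.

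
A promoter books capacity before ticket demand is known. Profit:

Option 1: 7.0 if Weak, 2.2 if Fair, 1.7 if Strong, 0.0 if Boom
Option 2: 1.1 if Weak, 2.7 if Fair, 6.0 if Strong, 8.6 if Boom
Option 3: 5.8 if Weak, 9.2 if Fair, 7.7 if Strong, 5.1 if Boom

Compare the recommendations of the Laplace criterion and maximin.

Row averages: Option 1=2.725, Option 2=4.6, Option 3=6.95
Highest average = 6.95 → Option 3.
Row minima: Option 1=0.0, Option 2=1.1, Option 3=5.1
Best worst-case = 5.1 → Option 3.

laplace → Option 3; maximin → Option 3 (agree)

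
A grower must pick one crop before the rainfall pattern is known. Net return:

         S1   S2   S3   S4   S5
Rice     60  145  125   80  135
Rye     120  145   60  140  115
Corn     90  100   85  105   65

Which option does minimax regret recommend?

Column bests: S1=120, S2=145, S3=125, S4=140, S5=135.
Rice regrets: 60, 0, 0, 60, 0 → max 60
Rye regrets: 0, 0, 65, 0, 20 → max 65
Corn regrets: 30, 45, 40, 35, 70 → max 70
Smallest max regret = 60 → Rice.

Rice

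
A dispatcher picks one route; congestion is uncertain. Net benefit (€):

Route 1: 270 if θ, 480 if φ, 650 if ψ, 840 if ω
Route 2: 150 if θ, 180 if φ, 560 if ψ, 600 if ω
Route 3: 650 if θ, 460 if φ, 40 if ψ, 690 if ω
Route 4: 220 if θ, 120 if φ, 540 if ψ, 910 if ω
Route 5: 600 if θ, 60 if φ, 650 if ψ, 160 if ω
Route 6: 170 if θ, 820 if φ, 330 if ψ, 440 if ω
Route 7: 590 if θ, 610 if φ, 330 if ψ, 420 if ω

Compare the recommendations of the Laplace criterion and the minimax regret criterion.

Row averages: Route 1=560, Route 2=372.5, Route 3=460, Route 4=447.5, Route 5=367.5, Route 6=440, Route 7=487.5
Highest average = 560 → Route 1.
Column bests: θ=650, φ=820, ψ=650, ω=910.
Route 1 regrets: 380, 340, 0, 70 → max 380
Route 2 regrets: 500, 640, 90, 310 → max 640
Route 3 regrets: 0, 360, 610, 220 → max 610
Route 4 regrets: 430, 700, 110, 0 → max 700
Route 5 regrets: 50, 760, 0, 750 → max 760
Route 6 regrets: 480, 0, 320, 470 → max 480
Route 7 regrets: 60, 210, 320, 490 → max 490
Smallest max regret = 380 → Route 1.

laplace → Route 1; minimax regret → Route 1 (agree)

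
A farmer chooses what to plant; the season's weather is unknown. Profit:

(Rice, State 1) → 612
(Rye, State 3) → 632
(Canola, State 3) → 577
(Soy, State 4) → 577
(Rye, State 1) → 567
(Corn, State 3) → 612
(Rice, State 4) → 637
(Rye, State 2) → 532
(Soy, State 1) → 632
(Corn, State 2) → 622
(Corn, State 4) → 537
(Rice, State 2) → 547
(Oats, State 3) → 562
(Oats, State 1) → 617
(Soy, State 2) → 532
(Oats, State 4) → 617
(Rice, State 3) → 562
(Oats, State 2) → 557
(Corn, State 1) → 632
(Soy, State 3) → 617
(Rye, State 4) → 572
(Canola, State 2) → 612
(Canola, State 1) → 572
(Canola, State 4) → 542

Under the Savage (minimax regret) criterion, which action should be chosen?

Oats

Column bests: State 1=632, State 2=622, State 3=632, State 4=637.
Soy regrets: 0, 90, 15, 60 → max 90
Rye regrets: 65, 90, 0, 65 → max 90
Corn regrets: 0, 0, 20, 100 → max 100
Oats regrets: 15, 65, 70, 20 → max 70
Canola regrets: 60, 10, 55, 95 → max 95
Rice regrets: 20, 75, 70, 0 → max 75
Smallest max regret = 70 → Oats.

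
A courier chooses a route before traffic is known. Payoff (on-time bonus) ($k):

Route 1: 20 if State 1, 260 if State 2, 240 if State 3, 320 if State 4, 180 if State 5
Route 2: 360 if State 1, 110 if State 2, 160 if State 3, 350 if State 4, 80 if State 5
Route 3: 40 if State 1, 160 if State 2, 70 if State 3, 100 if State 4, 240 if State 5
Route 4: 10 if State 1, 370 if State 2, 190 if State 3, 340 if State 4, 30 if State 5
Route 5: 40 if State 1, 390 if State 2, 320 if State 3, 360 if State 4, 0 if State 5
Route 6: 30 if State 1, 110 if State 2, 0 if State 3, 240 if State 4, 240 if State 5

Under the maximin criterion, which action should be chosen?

Route 2

Row minima: Route 1=20, Route 2=80, Route 3=40, Route 4=10, Route 5=0, Route 6=0
Best worst-case = 80 → Route 2.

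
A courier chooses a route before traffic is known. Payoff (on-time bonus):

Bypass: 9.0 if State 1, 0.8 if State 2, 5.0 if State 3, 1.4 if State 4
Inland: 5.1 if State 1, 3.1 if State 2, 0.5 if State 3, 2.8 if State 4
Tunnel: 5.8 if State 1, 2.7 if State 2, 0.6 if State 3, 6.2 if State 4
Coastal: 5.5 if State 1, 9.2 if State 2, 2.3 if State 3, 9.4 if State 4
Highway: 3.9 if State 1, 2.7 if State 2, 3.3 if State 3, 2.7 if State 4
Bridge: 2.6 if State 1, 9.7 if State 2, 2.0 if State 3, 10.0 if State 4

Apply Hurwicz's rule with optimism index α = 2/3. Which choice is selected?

Bridge

Bypass: 2/3·9.0 + 1/3·0.8 = 94/15
Inland: 2/3·5.1 + 1/3·0.5 = 107/30
Tunnel: 2/3·6.2 + 1/3·0.6 = 13/3
Coastal: 2/3·9.4 + 1/3·2.3 = 211/30
Highway: 2/3·3.9 + 1/3·2.7 = 3.5
Bridge: 2/3·10.0 + 1/3·2.0 = 22/3
Highest Hurwicz score = 22/3 → Bridge.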